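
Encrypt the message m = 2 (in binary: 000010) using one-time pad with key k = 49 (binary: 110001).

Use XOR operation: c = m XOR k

Step 1: Write out the XOR operation bit by bit:
  Message: 000010
  Key:     110001
  XOR:     110011
Step 2: Convert to decimal: 110011 = 51.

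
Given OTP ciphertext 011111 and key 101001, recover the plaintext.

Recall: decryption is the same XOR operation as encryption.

Step 1: XOR ciphertext with key:
  Ciphertext: 011111
  Key:        101001
  XOR:        110110
Step 2: Plaintext = 110110 = 54 in decimal.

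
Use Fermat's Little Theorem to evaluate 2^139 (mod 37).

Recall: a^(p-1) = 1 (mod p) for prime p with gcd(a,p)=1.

Step 1: Since 37 is prime, by Fermat's Little Theorem: 2^36 = 1 (mod 37).
Step 2: Reduce exponent: 139 mod 36 = 31.
Step 3: So 2^139 = 2^31 (mod 37).
Step 4: 2^31 mod 37 = 22.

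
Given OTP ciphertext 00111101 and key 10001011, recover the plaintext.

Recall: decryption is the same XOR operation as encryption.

Step 1: XOR ciphertext with key:
  Ciphertext: 00111101
  Key:        10001011
  XOR:        10110110
Step 2: Plaintext = 10110110 = 182 in decimal.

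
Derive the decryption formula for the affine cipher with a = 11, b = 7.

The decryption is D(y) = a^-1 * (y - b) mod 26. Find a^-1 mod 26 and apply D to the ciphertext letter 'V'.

Step 1: Find a^-1, the modular inverse of 11 mod 26.
Step 2: We need 11 * a^-1 = 1 (mod 26).
Step 3: 11 * 19 = 209 = 8 * 26 + 1, so a^-1 = 19.
Step 4: D(y) = 19(y - 7) mod 26.
Step 5: Apply to 'V' (y = 21): D(21) = 19 * (21 - 7) mod 26 = 19 * 14 mod 26 = 6 -> 'G'.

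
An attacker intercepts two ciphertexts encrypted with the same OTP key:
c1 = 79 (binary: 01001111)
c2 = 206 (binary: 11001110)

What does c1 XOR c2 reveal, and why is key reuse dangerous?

Step 1: c1 XOR c2 = (m1 XOR k) XOR (m2 XOR k).
Step 2: By XOR associativity/commutativity: = m1 XOR m2 XOR k XOR k = m1 XOR m2.
Step 3: 01001111 XOR 11001110 = 10000001 = 129.
Step 4: The key cancels out! An attacker learns m1 XOR m2 = 129, revealing the relationship between plaintexts.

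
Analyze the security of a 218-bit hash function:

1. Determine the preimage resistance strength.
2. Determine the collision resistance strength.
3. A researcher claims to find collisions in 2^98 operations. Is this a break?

Step 1: Preimage resistance requires brute-force of 2^218 operations.
Step 2: Collision resistance (birthday bound) = 2^(218/2) = 2^109.
Step 3: The claimed attack costs 2^98 operations.
Step 4: Since 2^98 < 2^109, the claimed attack beats the generic birthday bound, so collision resistance is broken.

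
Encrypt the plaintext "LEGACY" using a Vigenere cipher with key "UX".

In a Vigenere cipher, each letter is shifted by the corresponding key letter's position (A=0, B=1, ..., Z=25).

Step 1: Repeat key to match plaintext length:
  Plaintext: LEGACY
  Key:       UXUXUX
Step 2: Encrypt each letter:
  L(11) + U(20) = (11+20) mod 26 = 5 = F
  E(4) + X(23) = (4+23) mod 26 = 1 = B
  G(6) + U(20) = (6+20) mod 26 = 0 = A
  A(0) + X(23) = (0+23) mod 26 = 23 = X
  C(2) + U(20) = (2+20) mod 26 = 22 = W
  Y(24) + X(23) = (24+23) mod 26 = 21 = V
Ciphertext: FBAXWV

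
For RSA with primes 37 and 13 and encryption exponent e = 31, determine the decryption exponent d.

Step 1: n = 37 * 13 = 481.
Step 2: phi(n) = 36 * 12 = 432.
Step 3: Find d such that 31 * d = 1 (mod 432).
Step 4: d = 31^(-1) mod 432 = 223.
Verification: 31 * 223 = 6913 = 16 * 432 + 1.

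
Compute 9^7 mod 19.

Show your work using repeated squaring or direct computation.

Step 1: Compute 9^7 mod 19 step by step, reducing modulo 19 at each step.
  9^1 mod 19 = 9
  9^2 mod 19 = (9 * 9) mod 19 = 5
  9^3 mod 19 = (5 * 9) mod 19 = 7
  9^4 mod 19 = (7 * 9) mod 19 = 6
  9^5 mod 19 = (6 * 9) mod 19 = 16
  9^6 mod 19 = (16 * 9) mod 19 = 11
  9^7 mod 19 = (11 * 9) mod 19 = 4
Step 2: Result = 4.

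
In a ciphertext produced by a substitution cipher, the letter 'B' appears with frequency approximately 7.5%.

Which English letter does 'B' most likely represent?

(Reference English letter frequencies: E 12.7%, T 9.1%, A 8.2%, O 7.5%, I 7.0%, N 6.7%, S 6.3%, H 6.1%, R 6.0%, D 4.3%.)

Step 1: The observed frequency is 7.5%.
Step 2: Compare with English frequencies:
  E: 12.7% (difference: 5.2%)
  T: 9.1% (difference: 1.6%)
  A: 8.2% (difference: 0.7%)
  O: 7.5% (difference: 0.0%) <-- closest
  I: 7.0% (difference: 0.5%)
  N: 6.7% (difference: 0.8%)
  S: 6.3% (difference: 1.2%)
  H: 6.1% (difference: 1.4%)
  R: 6.0% (difference: 1.5%)
  D: 4.3% (difference: 3.2%)
Step 3: 'B' most likely represents 'O' (frequency 7.5%).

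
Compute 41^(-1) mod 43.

Step 1: We need x such that 41 * x = 1 (mod 43).
Step 2: Using the extended Euclidean algorithm or trial:
  41 * 21 = 861 = 20 * 43 + 1.
Step 3: Since 861 mod 43 = 1, the inverse is x = 21.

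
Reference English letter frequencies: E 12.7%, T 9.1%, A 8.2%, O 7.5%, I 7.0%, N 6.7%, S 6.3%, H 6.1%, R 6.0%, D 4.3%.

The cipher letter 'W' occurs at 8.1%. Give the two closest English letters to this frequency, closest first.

Step 1: Observed frequency of 'W' is 8.1%.
Step 2: Compute distances to each reference frequency and sort:
  A (8.2%): difference = 0.1% <-- BEST
  O (7.5%): difference = 0.6% <-- RUNNER-UP
  T (9.1%): difference = 1.0%
  I (7.0%): difference = 1.1%
  N (6.7%): difference = 1.4%
Step 3: Most likely is 'A' (8.2%, diff 0.1%); second most likely is 'O' (7.5%, diff 0.6%).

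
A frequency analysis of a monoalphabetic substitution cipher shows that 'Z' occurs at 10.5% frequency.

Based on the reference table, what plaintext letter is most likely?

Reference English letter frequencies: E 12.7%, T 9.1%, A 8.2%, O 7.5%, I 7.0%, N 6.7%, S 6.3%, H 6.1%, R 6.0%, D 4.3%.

Step 1: The observed frequency is 10.5%.
Step 2: Compare with English frequencies:
  E: 12.7% (difference: 2.2%)
  T: 9.1% (difference: 1.4%) <-- closest
  A: 8.2% (difference: 2.3%)
  O: 7.5% (difference: 3.0%)
  I: 7.0% (difference: 3.5%)
  N: 6.7% (difference: 3.8%)
  S: 6.3% (difference: 4.2%)
  H: 6.1% (difference: 4.4%)
  R: 6.0% (difference: 4.5%)
  D: 4.3% (difference: 6.2%)
Step 3: 'Z' most likely represents 'T' (frequency 9.1%).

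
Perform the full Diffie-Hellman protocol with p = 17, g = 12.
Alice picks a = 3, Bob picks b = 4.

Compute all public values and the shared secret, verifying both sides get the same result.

Step 1: A = g^a mod p = 12^3 mod 17 = 11.
Step 2: B = g^b mod p = 12^4 mod 17 = 13.
Step 3: Alice computes s = B^a mod p = 13^3 mod 17 = 4.
Step 4: Bob computes s = A^b mod p = 11^4 mod 17 = 4.
Both sides agree: shared secret = 4.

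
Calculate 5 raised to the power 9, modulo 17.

Step 1: Compute 5^9 mod 17 step by step, reducing modulo 17 at each step.
  5^1 mod 17 = 5
  5^2 mod 17 = (5 * 5) mod 17 = 8
  5^3 mod 17 = (8 * 5) mod 17 = 6
  5^4 mod 17 = (6 * 5) mod 17 = 13
  5^5 mod 17 = (13 * 5) mod 17 = 14
  5^6 mod 17 = (14 * 5) mod 17 = 2
  5^7 mod 17 = (2 * 5) mod 17 = 10
  5^8 mod 17 = (10 * 5) mod 17 = 16
  5^9 mod 17 = (16 * 5) mod 17 = 12
Step 2: Result = 12.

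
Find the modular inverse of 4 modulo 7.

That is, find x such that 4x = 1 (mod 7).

Step 1: We need x such that 4 * x = 1 (mod 7).
Step 2: Using the extended Euclidean algorithm or trial:
  4 * 2 = 8 = 1 * 7 + 1.
Step 3: Since 8 mod 7 = 1, the inverse is x = 2.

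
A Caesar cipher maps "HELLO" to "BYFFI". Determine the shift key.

Step 1: Compare first letters: H (position 7) -> B (position 1).
Step 2: Shift = (1 - 7) mod 26 = 20.
The shift value is 20.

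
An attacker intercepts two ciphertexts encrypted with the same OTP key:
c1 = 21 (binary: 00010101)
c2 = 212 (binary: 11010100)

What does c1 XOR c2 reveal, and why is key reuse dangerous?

Step 1: c1 XOR c2 = (m1 XOR k) XOR (m2 XOR k).
Step 2: By XOR associativity/commutativity: = m1 XOR m2 XOR k XOR k = m1 XOR m2.
Step 3: 00010101 XOR 11010100 = 11000001 = 193.
Step 4: The key cancels out! An attacker learns m1 XOR m2 = 193, revealing the relationship between plaintexts.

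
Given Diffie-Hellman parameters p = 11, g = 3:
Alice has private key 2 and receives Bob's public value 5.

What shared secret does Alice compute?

Step 1: s = B^a mod p = 5^2 mod 11.
  5^1 mod 11 = 5
  5^2 mod 11 = (5 * 5) mod 11 = 3
Result: shared secret = 3.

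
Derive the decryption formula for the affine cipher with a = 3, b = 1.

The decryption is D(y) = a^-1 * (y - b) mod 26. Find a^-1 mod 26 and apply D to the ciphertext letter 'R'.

Step 1: Find a^-1, the modular inverse of 3 mod 26.
Step 2: We need 3 * a^-1 = 1 (mod 26).
Step 3: 3 * 9 = 27 = 1 * 26 + 1, so a^-1 = 9.
Step 4: D(y) = 9(y - 1) mod 26.
Step 5: Apply to 'R' (y = 17): D(17) = 9 * (17 - 1) mod 26 = 9 * 16 mod 26 = 14 -> 'O'.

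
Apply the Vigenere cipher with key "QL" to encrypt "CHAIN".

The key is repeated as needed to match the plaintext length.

Step 1: Repeat key to match plaintext length:
  Plaintext: CHAIN
  Key:       QLQLQ
Step 2: Encrypt each letter:
  C(2) + Q(16) = (2+16) mod 26 = 18 = S
  H(7) + L(11) = (7+11) mod 26 = 18 = S
  A(0) + Q(16) = (0+16) mod 26 = 16 = Q
  I(8) + L(11) = (8+11) mod 26 = 19 = T
  N(13) + Q(16) = (13+16) mod 26 = 3 = D
Ciphertext: SSQTD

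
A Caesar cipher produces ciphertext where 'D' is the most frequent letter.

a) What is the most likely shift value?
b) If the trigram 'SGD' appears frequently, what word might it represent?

Step 1: In English, 'E' is the most frequent letter (12.7%).
Step 2: The most frequent ciphertext letter is 'D' (position 3).
Step 3: Shift = (3 - 4) mod 26 = 25.
Step 4: Decrypt 'SGD' by shifting back 25:
  S -> T
  G -> H
  D -> E
Step 5: 'SGD' decrypts to 'THE'.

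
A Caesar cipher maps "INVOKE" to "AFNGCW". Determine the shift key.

Step 1: Compare first letters: I (position 8) -> A (position 0).
Step 2: Shift = (0 - 8) mod 26 = 18.
The shift value is 18.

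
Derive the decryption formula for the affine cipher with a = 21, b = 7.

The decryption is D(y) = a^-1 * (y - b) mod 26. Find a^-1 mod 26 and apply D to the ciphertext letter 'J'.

Step 1: Find a^-1, the modular inverse of 21 mod 26.
Step 2: We need 21 * a^-1 = 1 (mod 26).
Step 3: 21 * 5 = 105 = 4 * 26 + 1, so a^-1 = 5.
Step 4: D(y) = 5(y - 7) mod 26.
Step 5: Apply to 'J' (y = 9): D(9) = 5 * (9 - 7) mod 26 = 5 * 2 mod 26 = 10 -> 'K'.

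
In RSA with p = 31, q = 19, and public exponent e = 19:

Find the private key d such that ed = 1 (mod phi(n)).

Step 1: n = 31 * 19 = 589.
Step 2: phi(n) = 30 * 18 = 540.
Step 3: Find d such that 19 * d = 1 (mod 540).
Step 4: d = 19^(-1) mod 540 = 199.
Verification: 19 * 199 = 3781 = 7 * 540 + 1.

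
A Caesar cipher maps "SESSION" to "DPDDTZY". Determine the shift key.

Step 1: Compare first letters: S (position 18) -> D (position 3).
Step 2: Shift = (3 - 18) mod 26 = 11.
The shift value is 11.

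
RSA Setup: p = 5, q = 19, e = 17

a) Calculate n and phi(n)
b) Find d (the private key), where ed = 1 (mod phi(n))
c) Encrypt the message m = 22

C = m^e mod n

Step 1: n = 5 * 19 = 95.
Step 2: phi(n) = (5-1)(19-1) = 4 * 18 = 72.
Step 3: Find d = 17^(-1) mod 72 = 17.
  Verify: 17 * 17 = 289 = 1 (mod 72).
Step 4: C = 22^17 mod 95 = 32.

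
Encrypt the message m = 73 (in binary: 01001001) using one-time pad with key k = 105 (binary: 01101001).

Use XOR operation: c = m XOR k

Step 1: Write out the XOR operation bit by bit:
  Message: 01001001
  Key:     01101001
  XOR:     00100000
Step 2: Convert to decimal: 00100000 = 32.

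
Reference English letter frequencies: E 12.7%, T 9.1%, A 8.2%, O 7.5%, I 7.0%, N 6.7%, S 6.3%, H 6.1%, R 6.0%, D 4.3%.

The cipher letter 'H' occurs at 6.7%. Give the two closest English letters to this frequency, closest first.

Step 1: Observed frequency of 'H' is 6.7%.
Step 2: Compute distances to each reference frequency and sort:
  N (6.7%): difference = 0.0% <-- BEST
  I (7.0%): difference = 0.3% <-- RUNNER-UP
  S (6.3%): difference = 0.4%
  H (6.1%): difference = 0.6%
  R (6.0%): difference = 0.7%
Step 3: Most likely is 'N' (6.7%, diff 0.0%); second most likely is 'I' (7.0%, diff 0.3%).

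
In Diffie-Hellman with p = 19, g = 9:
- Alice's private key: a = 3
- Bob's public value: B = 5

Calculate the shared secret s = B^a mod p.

Step 1: s = B^a mod p = 5^3 mod 19.
  5^1 mod 19 = 5
  5^2 mod 19 = (5 * 5) mod 19 = 6
  5^3 mod 19 = (6 * 5) mod 19 = 11
Result: shared secret = 11.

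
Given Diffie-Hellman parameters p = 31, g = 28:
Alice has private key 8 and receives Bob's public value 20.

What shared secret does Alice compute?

Step 1: s = B^a mod p = 20^8 mod 31.
  20^1 mod 31 = 20
  20^2 mod 31 = (20 * 20) mod 31 = 28
  20^3 mod 31 = (28 * 20) mod 31 = 2
  20^4 mod 31 = (2 * 20) mod 31 = 9
  20^5 mod 31 = (9 * 20) mod 31 = 25
  20^6 mod 31 = (25 * 20) mod 31 = 4
  20^7 mod 31 = (4 * 20) mod 31 = 18
  20^8 mod 31 = (18 * 20) mod 31 = 19
Result: shared secret = 19.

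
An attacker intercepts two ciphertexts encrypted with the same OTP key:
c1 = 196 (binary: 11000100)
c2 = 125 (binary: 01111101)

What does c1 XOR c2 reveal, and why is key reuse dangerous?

Step 1: c1 XOR c2 = (m1 XOR k) XOR (m2 XOR k).
Step 2: By XOR associativity/commutativity: = m1 XOR m2 XOR k XOR k = m1 XOR m2.
Step 3: 11000100 XOR 01111101 = 10111001 = 185.
Step 4: The key cancels out! An attacker learns m1 XOR m2 = 185, revealing the relationship between plaintexts.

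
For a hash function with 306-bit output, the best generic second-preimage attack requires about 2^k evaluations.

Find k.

Step 1: The hash has a 306-bit output.
Step 2: Second-preimage resistance means: given a specific input x, it should be infeasible to find a different y with h(y) = h(x).
With a 306-bit output, a generic search for a second preimage costs about 2^306 evaluations (each trial matches the fixed target with probability 2^-306).
Step 3: Security level = 306 bits.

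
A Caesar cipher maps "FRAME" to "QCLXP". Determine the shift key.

Step 1: Compare first letters: F (position 5) -> Q (position 16).
Step 2: Shift = (16 - 5) mod 26 = 11.
The shift value is 11.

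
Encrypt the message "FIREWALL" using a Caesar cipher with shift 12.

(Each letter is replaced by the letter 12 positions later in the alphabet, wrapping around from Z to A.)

Step 1: For each letter, shift forward by 12 positions (mod 26).
  F (position 5) -> position (5+12) mod 26 = 17 -> R
  I (position 8) -> position (8+12) mod 26 = 20 -> U
  R (position 17) -> position (17+12) mod 26 = 3 -> D
  E (position 4) -> position (4+12) mod 26 = 16 -> Q
  W (position 22) -> position (22+12) mod 26 = 8 -> I
  A (position 0) -> position (0+12) mod 26 = 12 -> M
  L (position 11) -> position (11+12) mod 26 = 23 -> X
  L (position 11) -> position (11+12) mod 26 = 23 -> X
Result: RUDQIMXX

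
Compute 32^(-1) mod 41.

Step 1: We need x such that 32 * x = 1 (mod 41).
Step 2: Using the extended Euclidean algorithm or trial:
  32 * 9 = 288 = 7 * 41 + 1.
Step 3: Since 288 mod 41 = 1, the inverse is x = 9.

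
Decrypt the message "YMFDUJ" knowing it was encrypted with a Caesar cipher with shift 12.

Step 1: Reverse the shift by subtracting 12 from each letter position.
  Y (position 24) -> position (24-12) mod 26 = 12 -> M
  M (position 12) -> position (12-12) mod 26 = 0 -> A
  F (position 5) -> position (5-12) mod 26 = 19 -> T
  D (position 3) -> position (3-12) mod 26 = 17 -> R
  U (position 20) -> position (20-12) mod 26 = 8 -> I
  J (position 9) -> position (9-12) mod 26 = 23 -> X
Decrypted message: MATRIX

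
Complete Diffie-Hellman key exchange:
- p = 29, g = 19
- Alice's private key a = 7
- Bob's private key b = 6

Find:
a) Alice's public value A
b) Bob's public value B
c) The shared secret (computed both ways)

Step 1: A = g^a mod p = 19^7 mod 29 = 12.
Step 2: B = g^b mod p = 19^6 mod 29 = 22.
Step 3: Alice computes s = B^a mod p = 22^7 mod 29 = 28.
Step 4: Bob computes s = A^b mod p = 12^6 mod 29 = 28.
Both sides agree: shared secret = 28.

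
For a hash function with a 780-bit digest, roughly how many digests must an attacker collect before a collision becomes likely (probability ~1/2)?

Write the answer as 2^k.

Step 1: The birthday paradox gives collision probability ~50% after sqrt(2^n) = 2^(n/2) hashes.
Step 2: For 780-bit output: 2^(780/2) = 2^390.
Step 3: Approximately 2^390 hash computations needed.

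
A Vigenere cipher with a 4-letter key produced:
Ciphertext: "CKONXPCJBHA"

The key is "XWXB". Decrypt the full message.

Step 1: Key 'XWXB' has length 4. Extended key: XWXBXWXBXWX
Step 2: Decrypt each position:
  C(2) - X(23) = 5 = F
  K(10) - W(22) = 14 = O
  O(14) - X(23) = 17 = R
  N(13) - B(1) = 12 = M
  X(23) - X(23) = 0 = A
  P(15) - W(22) = 19 = T
  C(2) - X(23) = 5 = F
  J(9) - B(1) = 8 = I
  B(1) - X(23) = 4 = E
  H(7) - W(22) = 11 = L
  A(0) - X(23) = 3 = D
Plaintext: FORMATFIELD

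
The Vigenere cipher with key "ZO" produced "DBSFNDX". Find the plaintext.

Step 1: Extend key: ZOZOZOZ
Step 2: Decrypt each letter (c - k) mod 26:
  D(3) - Z(25) = (3-25) mod 26 = 4 = E
  B(1) - O(14) = (1-14) mod 26 = 13 = N
  S(18) - Z(25) = (18-25) mod 26 = 19 = T
  F(5) - O(14) = (5-14) mod 26 = 17 = R
  N(13) - Z(25) = (13-25) mod 26 = 14 = O
  D(3) - O(14) = (3-14) mod 26 = 15 = P
  X(23) - Z(25) = (23-25) mod 26 = 24 = Y
Plaintext: ENTROPY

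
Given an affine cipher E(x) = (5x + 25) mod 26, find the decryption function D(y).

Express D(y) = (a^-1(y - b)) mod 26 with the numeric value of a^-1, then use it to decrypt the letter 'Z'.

Step 1: Find a^-1, the modular inverse of 5 mod 26.
Step 2: We need 5 * a^-1 = 1 (mod 26).
Step 3: 5 * 21 = 105 = 4 * 26 + 1, so a^-1 = 21.
Step 4: D(y) = 21(y - 25) mod 26.
Step 5: Apply to 'Z' (y = 25): D(25) = 21 * (25 - 25) mod 26 = 21 * 0 mod 26 = 0 -> 'A'.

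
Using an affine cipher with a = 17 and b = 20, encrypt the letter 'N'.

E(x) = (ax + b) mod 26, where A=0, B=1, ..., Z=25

Step 1: Convert 'N' to number: x = 13.
Step 2: E(13) = (17 * 13 + 20) mod 26 = 241 mod 26 = 7.
Step 3: Convert 7 back to letter: H.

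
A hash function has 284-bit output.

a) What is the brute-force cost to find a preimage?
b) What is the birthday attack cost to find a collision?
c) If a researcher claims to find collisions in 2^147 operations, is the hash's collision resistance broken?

Step 1: Preimage resistance requires brute-force of 2^284 operations.
Step 2: Collision resistance (birthday bound) = 2^(284/2) = 2^142.
Step 3: The claimed attack costs 2^147 operations.
Step 4: Since 2^147 >= 2^142, the claimed attack is no faster than the generic birthday attack, so this does not break collision resistance.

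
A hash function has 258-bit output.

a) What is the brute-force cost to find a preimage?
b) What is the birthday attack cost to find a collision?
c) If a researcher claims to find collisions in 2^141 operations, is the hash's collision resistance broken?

Step 1: Preimage resistance requires brute-force of 2^258 operations.
Step 2: Collision resistance (birthday bound) = 2^(258/2) = 2^129.
Step 3: The claimed attack costs 2^141 operations.
Step 4: Since 2^141 >= 2^129, the claimed attack is no faster than the generic birthday attack, so this does not break collision resistance.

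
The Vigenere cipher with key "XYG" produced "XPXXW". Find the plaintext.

Step 1: Extend key: XYGXY
Step 2: Decrypt each letter (c - k) mod 26:
  X(23) - X(23) = (23-23) mod 26 = 0 = A
  P(15) - Y(24) = (15-24) mod 26 = 17 = R
  X(23) - G(6) = (23-6) mod 26 = 17 = R
  X(23) - X(23) = (23-23) mod 26 = 0 = A
  W(22) - Y(24) = (22-24) mod 26 = 24 = Y
Plaintext: ARRAY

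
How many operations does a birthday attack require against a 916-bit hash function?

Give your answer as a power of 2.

Step 1: The birthday paradox gives collision probability ~50% after sqrt(2^n) = 2^(n/2) hashes.
Step 2: For 916-bit output: 2^(916/2) = 2^458.
Step 3: Approximately 2^458 hash computations needed.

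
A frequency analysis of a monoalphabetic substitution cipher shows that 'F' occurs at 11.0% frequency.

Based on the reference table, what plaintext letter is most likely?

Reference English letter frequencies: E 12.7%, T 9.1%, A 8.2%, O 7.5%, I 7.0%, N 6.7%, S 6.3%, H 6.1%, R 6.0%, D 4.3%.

Step 1: The observed frequency is 11.0%.
Step 2: Compare with English frequencies:
  E: 12.7% (difference: 1.7%) <-- closest
  T: 9.1% (difference: 1.9%)
  A: 8.2% (difference: 2.8%)
  O: 7.5% (difference: 3.5%)
  I: 7.0% (difference: 4.0%)
  N: 6.7% (difference: 4.3%)
  S: 6.3% (difference: 4.7%)
  H: 6.1% (difference: 4.9%)
  R: 6.0% (difference: 5.0%)
  D: 4.3% (difference: 6.7%)
Step 3: 'F' most likely represents 'E' (frequency 12.7%).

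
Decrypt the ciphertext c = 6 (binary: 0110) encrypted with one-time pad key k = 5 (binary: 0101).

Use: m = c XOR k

Step 1: XOR ciphertext with key:
  Ciphertext: 0110
  Key:        0101
  XOR:        0011
Step 2: Plaintext = 0011 = 3 in decimal.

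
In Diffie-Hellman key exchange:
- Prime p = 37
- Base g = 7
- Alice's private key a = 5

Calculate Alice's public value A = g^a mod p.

Step 1: A = g^a mod p = 7^5 mod 37.
  7^1 mod 37 = 7
  7^2 mod 37 = (7 * 7) mod 37 = 12
  7^3 mod 37 = (12 * 7) mod 37 = 10
  7^4 mod 37 = (10 * 7) mod 37 = 33
  7^5 mod 37 = (33 * 7) mod 37 = 9
Result: A = 9.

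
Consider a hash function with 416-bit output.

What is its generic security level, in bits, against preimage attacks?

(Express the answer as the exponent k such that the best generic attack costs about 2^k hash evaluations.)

Step 1: The hash has a 416-bit output.
Step 2: Preimage resistance means: given a digest h(x), it should be infeasible to find any input that hashes to it.
With a 416-bit output there are 2^416 possible digests, so a generic brute-force preimage search costs about 2^416 evaluations.
Step 3: Security level = 416 bits.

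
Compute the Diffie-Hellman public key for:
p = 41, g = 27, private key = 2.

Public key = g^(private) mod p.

Step 1: A = g^a mod p = 27^2 mod 41.
  27^1 mod 41 = 27
  27^2 mod 41 = (27 * 27) mod 41 = 32
Result: A = 32.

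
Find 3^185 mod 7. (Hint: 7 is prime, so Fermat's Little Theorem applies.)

Step 1: Since 7 is prime, by Fermat's Little Theorem: 3^6 = 1 (mod 7).
Step 2: Reduce exponent: 185 mod 6 = 5.
Step 3: So 3^185 = 3^5 (mod 7).
Step 4: 3^5 mod 7 = 5.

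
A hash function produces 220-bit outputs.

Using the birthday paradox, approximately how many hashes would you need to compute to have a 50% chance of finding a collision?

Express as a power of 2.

Step 1: The birthday paradox gives collision probability ~50% after sqrt(2^n) = 2^(n/2) hashes.
Step 2: For 220-bit output: 2^(220/2) = 2^110.
Step 3: Approximately 2^110 hash computations needed.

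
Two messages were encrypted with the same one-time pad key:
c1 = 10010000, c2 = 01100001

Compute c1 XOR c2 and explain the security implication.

Step 1: c1 XOR c2 = (m1 XOR k) XOR (m2 XOR k).
Step 2: By XOR associativity/commutativity: = m1 XOR m2 XOR k XOR k = m1 XOR m2.
Step 3: 10010000 XOR 01100001 = 11110001 = 241.
Step 4: The key cancels out! An attacker learns m1 XOR m2 = 241, revealing the relationship between plaintexts.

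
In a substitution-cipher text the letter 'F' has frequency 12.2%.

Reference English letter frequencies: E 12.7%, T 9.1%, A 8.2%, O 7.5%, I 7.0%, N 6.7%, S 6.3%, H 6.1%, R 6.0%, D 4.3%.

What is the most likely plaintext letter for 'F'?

Step 1: The observed frequency is 12.2%.
Step 2: Compare with English frequencies:
  E: 12.7% (difference: 0.5%) <-- closest
  T: 9.1% (difference: 3.1%)
  A: 8.2% (difference: 4.0%)
  O: 7.5% (difference: 4.7%)
  I: 7.0% (difference: 5.2%)
  N: 6.7% (difference: 5.5%)
  S: 6.3% (difference: 5.9%)
  H: 6.1% (difference: 6.1%)
  R: 6.0% (difference: 6.2%)
  D: 4.3% (difference: 7.9%)
Step 3: 'F' most likely represents 'E' (frequency 12.7%).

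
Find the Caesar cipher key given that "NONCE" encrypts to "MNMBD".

Step 1: Compare first letters: N (position 13) -> M (position 12).
Step 2: Shift = (12 - 13) mod 26 = 25.
The shift value is 25.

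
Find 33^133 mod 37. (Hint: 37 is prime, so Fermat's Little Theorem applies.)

Step 1: Since 37 is prime, by Fermat's Little Theorem: 33^36 = 1 (mod 37).
Step 2: Reduce exponent: 133 mod 36 = 25.
Step 3: So 33^133 = 33^25 (mod 37).
Step 4: 33^25 mod 37 = 7.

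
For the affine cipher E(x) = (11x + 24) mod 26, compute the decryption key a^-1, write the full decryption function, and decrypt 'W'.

Step 1: Find a^-1, the modular inverse of 11 mod 26.
Step 2: We need 11 * a^-1 = 1 (mod 26).
Step 3: 11 * 19 = 209 = 8 * 26 + 1, so a^-1 = 19.
Step 4: D(y) = 19(y - 24) mod 26.
Step 5: Apply to 'W' (y = 22): D(22) = 19 * (22 - 24) mod 26 = 19 * -2 mod 26 = 14 -> 'O'.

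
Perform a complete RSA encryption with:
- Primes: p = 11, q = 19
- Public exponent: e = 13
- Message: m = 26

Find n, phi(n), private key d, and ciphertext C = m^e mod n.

Step 1: n = 11 * 19 = 209.
Step 2: phi(n) = (11-1)(19-1) = 10 * 18 = 180.
Step 3: Find d = 13^(-1) mod 180 = 97.
  Verify: 13 * 97 = 1261 = 1 (mod 180).
Step 4: C = 26^13 mod 209 = 64.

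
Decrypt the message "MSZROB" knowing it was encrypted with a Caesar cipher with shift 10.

Step 1: Reverse the shift by subtracting 10 from each letter position.
  M (position 12) -> position (12-10) mod 26 = 2 -> C
  S (position 18) -> position (18-10) mod 26 = 8 -> I
  Z (position 25) -> position (25-10) mod 26 = 15 -> P
  R (position 17) -> position (17-10) mod 26 = 7 -> H
  O (position 14) -> position (14-10) mod 26 = 4 -> E
  B (position 1) -> position (1-10) mod 26 = 17 -> R
Decrypted message: CIPHER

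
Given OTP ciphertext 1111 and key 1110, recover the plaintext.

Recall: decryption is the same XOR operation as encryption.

Step 1: XOR ciphertext with key:
  Ciphertext: 1111
  Key:        1110
  XOR:        0001
Step 2: Plaintext = 0001 = 1 in decimal.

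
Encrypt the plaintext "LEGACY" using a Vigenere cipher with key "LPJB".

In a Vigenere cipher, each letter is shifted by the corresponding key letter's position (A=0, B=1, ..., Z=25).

Step 1: Repeat key to match plaintext length:
  Plaintext: LEGACY
  Key:       LPJBLP
Step 2: Encrypt each letter:
  L(11) + L(11) = (11+11) mod 26 = 22 = W
  E(4) + P(15) = (4+15) mod 26 = 19 = T
  G(6) + J(9) = (6+9) mod 26 = 15 = P
  A(0) + B(1) = (0+1) mod 26 = 1 = B
  C(2) + L(11) = (2+11) mod 26 = 13 = N
  Y(24) + P(15) = (24+15) mod 26 = 13 = N
Ciphertext: WTPBNN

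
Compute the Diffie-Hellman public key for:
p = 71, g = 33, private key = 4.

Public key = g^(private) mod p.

Step 1: A = g^a mod p = 33^4 mod 71.
  33^1 mod 71 = 33
  33^2 mod 71 = (33 * 33) mod 71 = 24
  33^3 mod 71 = (24 * 33) mod 71 = 11
  33^4 mod 71 = (11 * 33) mod 71 = 8
Result: A = 8.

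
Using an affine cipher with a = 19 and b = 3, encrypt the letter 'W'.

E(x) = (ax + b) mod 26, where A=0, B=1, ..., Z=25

Step 1: Convert 'W' to number: x = 22.
Step 2: E(22) = (19 * 22 + 3) mod 26 = 421 mod 26 = 5.
Step 3: Convert 5 back to letter: F.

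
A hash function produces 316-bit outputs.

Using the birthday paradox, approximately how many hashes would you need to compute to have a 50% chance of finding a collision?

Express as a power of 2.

Step 1: The birthday paradox gives collision probability ~50% after sqrt(2^n) = 2^(n/2) hashes.
Step 2: For 316-bit output: 2^(316/2) = 2^158.
Step 3: Approximately 2^158 hash computations needed.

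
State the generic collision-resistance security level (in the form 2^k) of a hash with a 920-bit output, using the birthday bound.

Step 1: The birthday paradox gives collision probability ~50% after sqrt(2^n) = 2^(n/2) hashes.
Step 2: For 920-bit output: 2^(920/2) = 2^460.
Step 3: Approximately 2^460 hash computations needed.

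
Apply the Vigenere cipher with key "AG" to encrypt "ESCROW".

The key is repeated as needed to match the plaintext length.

Step 1: Repeat key to match plaintext length:
  Plaintext: ESCROW
  Key:       AGAGAG
Step 2: Encrypt each letter:
  E(4) + A(0) = (4+0) mod 26 = 4 = E
  S(18) + G(6) = (18+6) mod 26 = 24 = Y
  C(2) + A(0) = (2+0) mod 26 = 2 = C
  R(17) + G(6) = (17+6) mod 26 = 23 = X
  O(14) + A(0) = (14+0) mod 26 = 14 = O
  W(22) + G(6) = (22+6) mod 26 = 2 = C
Ciphertext: EYCXOC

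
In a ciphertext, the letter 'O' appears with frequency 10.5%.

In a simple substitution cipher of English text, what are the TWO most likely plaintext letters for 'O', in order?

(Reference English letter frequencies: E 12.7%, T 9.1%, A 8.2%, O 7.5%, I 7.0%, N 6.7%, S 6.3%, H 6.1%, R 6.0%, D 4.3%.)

Step 1: Observed frequency of 'O' is 10.5%.
Step 2: Compute distances to each reference frequency and sort:
  T (9.1%): difference = 1.4% <-- BEST
  E (12.7%): difference = 2.2% <-- RUNNER-UP
  A (8.2%): difference = 2.3%
  O (7.5%): difference = 3.0%
  I (7.0%): difference = 3.5%
Step 3: Most likely is 'T' (9.1%, diff 1.4%); second most likely is 'E' (12.7%, diff 2.2%).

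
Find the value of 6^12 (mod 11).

Step 1: Compute 6^12 mod 11 step by step, reducing modulo 11 at each step.
  6^1 mod 11 = 6
  6^2 mod 11 = (6 * 6) mod 11 = 3
  6^3 mod 11 = (3 * 6) mod 11 = 7
  6^4 mod 11 = (7 * 6) mod 11 = 9
  6^5 mod 11 = (9 * 6) mod 11 = 10
  6^6 mod 11 = (10 * 6) mod 11 = 5
  6^7 mod 11 = (5 * 6) mod 11 = 8
  6^8 mod 11 = (8 * 6) mod 11 = 4
  6^9 mod 11 = (4 * 6) mod 11 = 2
  6^10 mod 11 = (2 * 6) mod 11 = 1
  6^11 mod 11 = (1 * 6) mod 11 = 6
  6^12 mod 11 = (6 * 6) mod 11 = 3
Step 2: Result = 3.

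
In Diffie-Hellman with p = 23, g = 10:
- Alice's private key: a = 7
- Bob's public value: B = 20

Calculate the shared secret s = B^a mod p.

Step 1: s = B^a mod p = 20^7 mod 23.
  20^1 mod 23 = 20
  20^2 mod 23 = (20 * 20) mod 23 = 9
  20^3 mod 23 = (9 * 20) mod 23 = 19
  20^4 mod 23 = (19 * 20) mod 23 = 12
  20^5 mod 23 = (12 * 20) mod 23 = 10
  20^6 mod 23 = (10 * 20) mod 23 = 16
  20^7 mod 23 = (16 * 20) mod 23 = 21
Result: shared secret = 21.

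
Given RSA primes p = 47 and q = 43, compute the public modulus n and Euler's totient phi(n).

Step 1: n = p * q = 47 * 43 = 2021.
Step 2: phi(n) = (p-1)(q-1) = 46 * 42 = 1932.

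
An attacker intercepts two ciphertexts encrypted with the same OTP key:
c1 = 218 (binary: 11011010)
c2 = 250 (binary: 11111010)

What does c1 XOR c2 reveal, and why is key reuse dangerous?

Step 1: c1 XOR c2 = (m1 XOR k) XOR (m2 XOR k).
Step 2: By XOR associativity/commutativity: = m1 XOR m2 XOR k XOR k = m1 XOR m2.
Step 3: 11011010 XOR 11111010 = 00100000 = 32.
Step 4: The key cancels out! An attacker learns m1 XOR m2 = 32, revealing the relationship between plaintexts.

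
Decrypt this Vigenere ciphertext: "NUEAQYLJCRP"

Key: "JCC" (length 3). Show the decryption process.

Step 1: Key 'JCC' has length 3. Extended key: JCCJCCJCCJC
Step 2: Decrypt each position:
  N(13) - J(9) = 4 = E
  U(20) - C(2) = 18 = S
  E(4) - C(2) = 2 = C
  A(0) - J(9) = 17 = R
  Q(16) - C(2) = 14 = O
  Y(24) - C(2) = 22 = W
  L(11) - J(9) = 2 = C
  J(9) - C(2) = 7 = H
  C(2) - C(2) = 0 = A
  R(17) - J(9) = 8 = I
  P(15) - C(2) = 13 = N
Plaintext: ESCROWCHAIN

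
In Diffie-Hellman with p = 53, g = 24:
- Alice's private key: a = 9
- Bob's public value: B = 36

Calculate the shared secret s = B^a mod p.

Step 1: s = B^a mod p = 36^9 mod 53.
  36^1 mod 53 = 36
  36^2 mod 53 = (36 * 36) mod 53 = 24
  36^3 mod 53 = (24 * 36) mod 53 = 16
  36^4 mod 53 = (16 * 36) mod 53 = 46
  36^5 mod 53 = (46 * 36) mod 53 = 13
  36^6 mod 53 = (13 * 36) mod 53 = 44
  36^7 mod 53 = (44 * 36) mod 53 = 47
  36^8 mod 53 = (47 * 36) mod 53 = 49
  36^9 mod 53 = (49 * 36) mod 53 = 15
Result: shared secret = 15.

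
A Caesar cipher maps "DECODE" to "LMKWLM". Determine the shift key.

Step 1: Compare first letters: D (position 3) -> L (position 11).
Step 2: Shift = (11 - 3) mod 26 = 8.
The shift value is 8.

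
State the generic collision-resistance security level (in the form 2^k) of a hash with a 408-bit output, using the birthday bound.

Step 1: The birthday paradox gives collision probability ~50% after sqrt(2^n) = 2^(n/2) hashes.
Step 2: For 408-bit output: 2^(408/2) = 2^204.
Step 3: Approximately 2^204 hash computations needed.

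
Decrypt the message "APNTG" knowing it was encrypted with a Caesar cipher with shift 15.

Step 1: Reverse the shift by subtracting 15 from each letter position.
  A (position 0) -> position (0-15) mod 26 = 11 -> L
  P (position 15) -> position (15-15) mod 26 = 0 -> A
  N (position 13) -> position (13-15) mod 26 = 24 -> Y
  T (position 19) -> position (19-15) mod 26 = 4 -> E
  G (position 6) -> position (6-15) mod 26 = 17 -> R
Decrypted message: LAYER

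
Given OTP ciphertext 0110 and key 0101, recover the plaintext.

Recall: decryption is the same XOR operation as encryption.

Step 1: XOR ciphertext with key:
  Ciphertext: 0110
  Key:        0101
  XOR:        0011
Step 2: Plaintext = 0011 = 3 in decimal.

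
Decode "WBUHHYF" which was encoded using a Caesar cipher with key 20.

Step 1: Reverse the shift by subtracting 20 from each letter position.
  W (position 22) -> position (22-20) mod 26 = 2 -> C
  B (position 1) -> position (1-20) mod 26 = 7 -> H
  U (position 20) -> position (20-20) mod 26 = 0 -> A
  H (position 7) -> position (7-20) mod 26 = 13 -> N
  H (position 7) -> position (7-20) mod 26 = 13 -> N
  Y (position 24) -> position (24-20) mod 26 = 4 -> E
  F (position 5) -> position (5-20) mod 26 = 11 -> L
Decrypted message: CHANNEL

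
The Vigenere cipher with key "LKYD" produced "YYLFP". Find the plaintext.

Step 1: Extend key: LKYDL
Step 2: Decrypt each letter (c - k) mod 26:
  Y(24) - L(11) = (24-11) mod 26 = 13 = N
  Y(24) - K(10) = (24-10) mod 26 = 14 = O
  L(11) - Y(24) = (11-24) mod 26 = 13 = N
  F(5) - D(3) = (5-3) mod 26 = 2 = C
  P(15) - L(11) = (15-11) mod 26 = 4 = E
Plaintext: NONCE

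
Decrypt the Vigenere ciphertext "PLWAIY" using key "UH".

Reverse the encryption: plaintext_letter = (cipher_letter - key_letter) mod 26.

Step 1: Extend key: UHUHUH
Step 2: Decrypt each letter (c - k) mod 26:
  P(15) - U(20) = (15-20) mod 26 = 21 = V
  L(11) - H(7) = (11-7) mod 26 = 4 = E
  W(22) - U(20) = (22-20) mod 26 = 2 = C
  A(0) - H(7) = (0-7) mod 26 = 19 = T
  I(8) - U(20) = (8-20) mod 26 = 14 = O
  Y(24) - H(7) = (24-7) mod 26 = 17 = R
Plaintext: VECTOR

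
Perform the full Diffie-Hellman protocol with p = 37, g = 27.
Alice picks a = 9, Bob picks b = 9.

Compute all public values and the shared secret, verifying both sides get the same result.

Step 1: A = g^a mod p = 27^9 mod 37 = 36.
Step 2: B = g^b mod p = 27^9 mod 37 = 36.
Step 3: Alice computes s = B^a mod p = 36^9 mod 37 = 36.
Step 4: Bob computes s = A^b mod p = 36^9 mod 37 = 36.
Both sides agree: shared secret = 36.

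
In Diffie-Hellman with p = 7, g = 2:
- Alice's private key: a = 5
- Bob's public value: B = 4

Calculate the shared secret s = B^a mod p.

Step 1: s = B^a mod p = 4^5 mod 7.
  4^1 mod 7 = 4
  4^2 mod 7 = (4 * 4) mod 7 = 2
  4^3 mod 7 = (2 * 4) mod 7 = 1
  4^4 mod 7 = (1 * 4) mod 7 = 4
  4^5 mod 7 = (4 * 4) mod 7 = 2
Result: shared secret = 2.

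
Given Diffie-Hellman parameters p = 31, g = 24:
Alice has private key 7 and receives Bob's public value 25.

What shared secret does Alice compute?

Step 1: s = B^a mod p = 25^7 mod 31.
  25^1 mod 31 = 25
  25^2 mod 31 = (25 * 25) mod 31 = 5
  25^3 mod 31 = (5 * 25) mod 31 = 1
  25^4 mod 31 = (1 * 25) mod 31 = 25
  25^5 mod 31 = (25 * 25) mod 31 = 5
  25^6 mod 31 = (5 * 25) mod 31 = 1
  25^7 mod 31 = (1 * 25) mod 31 = 25
Result: shared secret = 25.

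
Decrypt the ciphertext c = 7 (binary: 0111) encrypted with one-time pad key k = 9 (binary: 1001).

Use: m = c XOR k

Step 1: XOR ciphertext with key:
  Ciphertext: 0111
  Key:        1001
  XOR:        1110
Step 2: Plaintext = 1110 = 14 in decimal.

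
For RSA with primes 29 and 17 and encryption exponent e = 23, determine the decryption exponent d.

Step 1: n = 29 * 17 = 493.
Step 2: phi(n) = 28 * 16 = 448.
Step 3: Find d such that 23 * d = 1 (mod 448).
Step 4: d = 23^(-1) mod 448 = 39.
Verification: 23 * 39 = 897 = 2 * 448 + 1.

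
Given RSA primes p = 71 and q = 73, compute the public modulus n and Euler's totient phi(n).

Step 1: n = p * q = 71 * 73 = 5183.
Step 2: phi(n) = (p-1)(q-1) = 70 * 72 = 5040.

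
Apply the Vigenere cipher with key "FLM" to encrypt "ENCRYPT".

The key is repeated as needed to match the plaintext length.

Step 1: Repeat key to match plaintext length:
  Plaintext: ENCRYPT
  Key:       FLMFLMF
Step 2: Encrypt each letter:
  E(4) + F(5) = (4+5) mod 26 = 9 = J
  N(13) + L(11) = (13+11) mod 26 = 24 = Y
  C(2) + M(12) = (2+12) mod 26 = 14 = O
  R(17) + F(5) = (17+5) mod 26 = 22 = W
  Y(24) + L(11) = (24+11) mod 26 = 9 = J
  P(15) + M(12) = (15+12) mod 26 = 1 = B
  T(19) + F(5) = (19+5) mod 26 = 24 = Y
Ciphertext: JYOWJBY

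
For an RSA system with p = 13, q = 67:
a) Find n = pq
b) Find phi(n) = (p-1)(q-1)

Step 1: n = p * q = 13 * 67 = 871.
Step 2: phi(n) = (p-1)(q-1) = 12 * 66 = 792.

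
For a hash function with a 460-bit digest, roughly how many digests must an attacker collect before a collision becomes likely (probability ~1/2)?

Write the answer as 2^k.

Step 1: The birthday paradox gives collision probability ~50% after sqrt(2^n) = 2^(n/2) hashes.
Step 2: For 460-bit output: 2^(460/2) = 2^230.
Step 3: Approximately 2^230 hash computations needed.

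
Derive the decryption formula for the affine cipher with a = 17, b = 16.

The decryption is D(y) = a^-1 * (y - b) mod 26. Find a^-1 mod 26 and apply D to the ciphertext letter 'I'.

Step 1: Find a^-1, the modular inverse of 17 mod 26.
Step 2: We need 17 * a^-1 = 1 (mod 26).
Step 3: 17 * 23 = 391 = 15 * 26 + 1, so a^-1 = 23.
Step 4: D(y) = 23(y - 16) mod 26.
Step 5: Apply to 'I' (y = 8): D(8) = 23 * (8 - 16) mod 26 = 23 * -8 mod 26 = 24 -> 'Y'.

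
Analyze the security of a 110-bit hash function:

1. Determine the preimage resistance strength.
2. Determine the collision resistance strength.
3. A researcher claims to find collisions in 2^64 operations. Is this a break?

Step 1: Preimage resistance requires brute-force of 2^110 operations.
Step 2: Collision resistance (birthday bound) = 2^(110/2) = 2^55.
Step 3: The claimed attack costs 2^64 operations.
Step 4: Since 2^64 >= 2^55, the claimed attack is no faster than the generic birthday attack, so this does not break collision resistance.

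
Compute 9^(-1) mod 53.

Step 1: We need x such that 9 * x = 1 (mod 53).
Step 2: Using the extended Euclidean algorithm or trial:
  9 * 6 = 54 = 1 * 53 + 1.
Step 3: Since 54 mod 53 = 1, the inverse is x = 6.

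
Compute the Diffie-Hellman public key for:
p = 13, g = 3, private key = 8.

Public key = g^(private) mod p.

Step 1: A = g^a mod p = 3^8 mod 13.
  3^1 mod 13 = 3
  3^2 mod 13 = (3 * 3) mod 13 = 9
  3^3 mod 13 = (9 * 3) mod 13 = 1
  3^4 mod 13 = (1 * 3) mod 13 = 3
  3^5 mod 13 = (3 * 3) mod 13 = 9
  3^6 mod 13 = (9 * 3) mod 13 = 1
  3^7 mod 13 = (1 * 3) mod 13 = 3
  3^8 mod 13 = (3 * 3) mod 13 = 9
Result: A = 9.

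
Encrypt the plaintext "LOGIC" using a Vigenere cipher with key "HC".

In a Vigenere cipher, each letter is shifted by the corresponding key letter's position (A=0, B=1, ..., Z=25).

Step 1: Repeat key to match plaintext length:
  Plaintext: LOGIC
  Key:       HCHCH
Step 2: Encrypt each letter:
  L(11) + H(7) = (11+7) mod 26 = 18 = S
  O(14) + C(2) = (14+2) mod 26 = 16 = Q
  G(6) + H(7) = (6+7) mod 26 = 13 = N
  I(8) + C(2) = (8+2) mod 26 = 10 = K
  C(2) + H(7) = (2+7) mod 26 = 9 = J
Ciphertext: SQNKJ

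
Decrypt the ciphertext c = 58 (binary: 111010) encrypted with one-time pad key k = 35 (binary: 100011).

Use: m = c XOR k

Step 1: XOR ciphertext with key:
  Ciphertext: 111010
  Key:        100011
  XOR:        011001
Step 2: Plaintext = 011001 = 25 in decimal.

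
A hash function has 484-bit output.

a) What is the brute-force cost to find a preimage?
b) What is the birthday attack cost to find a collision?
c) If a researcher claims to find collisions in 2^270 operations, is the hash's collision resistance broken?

Step 1: Preimage resistance requires brute-force of 2^484 operations.
Step 2: Collision resistance (birthday bound) = 2^(484/2) = 2^242.
Step 3: The claimed attack costs 2^270 operations.
Step 4: Since 2^270 >= 2^242, the claimed attack is no faster than the generic birthday attack, so this does not break collision resistance.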